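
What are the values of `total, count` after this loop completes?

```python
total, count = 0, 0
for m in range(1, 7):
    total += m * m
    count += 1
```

Sum of squares and count
`total, count` takes the values: (0, 0) → (1, 0) → (1, 1) → (5, 1) → (5, 2) → (14, 2) → (14, 3) → (30, 3) → (30, 4) → (55, 4) → (55, 5) → (91, 5) → (91, 6)

Answer: 91, 6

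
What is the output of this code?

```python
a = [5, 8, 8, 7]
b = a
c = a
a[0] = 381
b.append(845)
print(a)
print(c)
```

Key concept: multiple aliases.
Step by step:
`a = [5, 8, 8, 7]` → a = [5, 8, 8, 7]
`b = a` → b = [5, 8, 8, 7] (same object as a)
`c = a` → c = [5, 8, 8, 7] (same object as a, b)
`a[0] = 381` → a = [381, 8, 8, 7] (same object as b, c); b = [381, 8, 8, 7] (same object as a, c); c = [381, 8, 8, 7] (same object as a, b)
`b.append(845)` → a = [381, 8, 8, 7, 845] (same object as b, c); b = [381, 8, 8, 7, 845] (same object as a, c); c = [381, 8, 8, 7, 845] (same object as a, b)
`print(a)` → prints [381, 8, 8, 7, 845]
`print(c)` → prints [381, 8, 8, 7, 845]

Answer:
[381, 8, 8, 7, 845]
[381, 8, 8, 7, 845]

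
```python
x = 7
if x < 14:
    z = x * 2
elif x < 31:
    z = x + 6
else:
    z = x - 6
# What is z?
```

Trace:
`x = 7` → x = 7
`if x < 14: ...` → x < 14 is True → z = 14
So z = 14

Answer: 14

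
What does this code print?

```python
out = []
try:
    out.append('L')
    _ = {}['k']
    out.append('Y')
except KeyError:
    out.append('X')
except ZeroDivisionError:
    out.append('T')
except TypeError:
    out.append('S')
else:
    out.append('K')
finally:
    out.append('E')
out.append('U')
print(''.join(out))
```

Execution trace: 'L' (try body) → 'X' (except KeyError) → 'E' (finally) → 'U' (after the try/except). Output: LXEU

Answer: LXEU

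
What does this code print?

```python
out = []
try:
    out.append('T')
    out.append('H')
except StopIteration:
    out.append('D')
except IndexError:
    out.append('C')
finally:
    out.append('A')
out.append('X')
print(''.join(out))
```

Execution trace: 'T' (try body) → 'H' (try body, no exception) → 'A' (finally) → 'X' (after the try/except). Output: THAX

Answer: THAX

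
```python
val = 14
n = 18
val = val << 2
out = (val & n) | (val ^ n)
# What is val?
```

Trace:
`val = 14` → val = 14
`n = 18` → n = 18
`val = val << 2` → val = 56
`out = (val & n) | (val ^ n)` → out = 58
So val = 56

Answer: 56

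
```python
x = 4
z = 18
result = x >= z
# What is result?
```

Trace:
`x = 4` → x = 4
`z = 18` → z = 18
`result = x >= z` → result = False
So result = False

Answer: False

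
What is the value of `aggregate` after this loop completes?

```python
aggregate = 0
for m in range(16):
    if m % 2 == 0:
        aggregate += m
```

Sum of even numbers 0 to 15
`aggregate` takes the values: 0 → 2 → 6 → 12 → 20 → 30 → 42 → 56

Answer: 56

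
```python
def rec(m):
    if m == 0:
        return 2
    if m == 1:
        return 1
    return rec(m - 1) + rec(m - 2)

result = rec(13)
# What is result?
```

Build up from base cases: rec(0)=2, rec(1)=1, rec(2)=3, rec(3)=4, rec(4)=7, rec(5)=11, rec(6)=18, ..., rec(13)=521

Answer: 521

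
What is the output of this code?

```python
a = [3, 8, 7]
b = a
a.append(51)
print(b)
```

Key concept: basic list aliasing.
Step by step:
`a = [3, 8, 7]` → a = [3, 8, 7]
`b = a` → b = [3, 8, 7] (same object as a)
`a.append(51)` → a = [3, 8, 7, 51] (same object as b); b = [3, 8, 7, 51] (same object as a)
`print(b)` → prints [3, 8, 7, 51]

Answer: [3, 8, 7, 51]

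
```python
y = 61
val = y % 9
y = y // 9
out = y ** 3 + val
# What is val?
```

Trace:
`y = 61` → y = 61
`val = y % 9` → val = 7
`y = y // 9` → y = 6
`out = y ** 3 + val` → out = 223
So val = 7

Answer: 7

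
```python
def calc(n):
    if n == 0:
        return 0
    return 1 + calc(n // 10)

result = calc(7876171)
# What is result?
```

Count of digits of 7876171: 7

Answer: 7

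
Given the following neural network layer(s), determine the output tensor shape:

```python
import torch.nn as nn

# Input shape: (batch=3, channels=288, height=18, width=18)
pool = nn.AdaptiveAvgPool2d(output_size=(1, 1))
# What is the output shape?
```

Input: (3, 288, 18, 18) -> Output: (3, 288, 1, 1)

Answer: (3, 288, 1, 1)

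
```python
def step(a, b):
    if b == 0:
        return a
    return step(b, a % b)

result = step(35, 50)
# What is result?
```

step(35, 50) -> step(50, 35) -> step(35, 15) -> step(15, 5) -> step(5, 0) -> 5

Answer: 5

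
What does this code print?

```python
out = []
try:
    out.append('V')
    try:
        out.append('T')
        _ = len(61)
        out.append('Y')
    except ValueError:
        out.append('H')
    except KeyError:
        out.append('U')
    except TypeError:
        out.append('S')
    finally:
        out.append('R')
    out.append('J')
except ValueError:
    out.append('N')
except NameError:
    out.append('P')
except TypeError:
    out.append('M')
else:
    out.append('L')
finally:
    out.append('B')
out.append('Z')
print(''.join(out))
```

Execution trace: 'V' (try body) → 'T' (inner try body) → 'S' (inner except TypeError) → 'R' (inner finally) → 'J' (try body, no exception) → 'L' (else) → 'B' (finally) → 'Z' (after the try/except). Output: VTSRJLBZ

Answer: VTSRJLBZ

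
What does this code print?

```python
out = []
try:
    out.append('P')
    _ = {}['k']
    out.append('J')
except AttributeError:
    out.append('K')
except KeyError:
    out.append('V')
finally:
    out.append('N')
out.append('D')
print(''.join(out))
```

Execution trace: 'P' (try body) → 'V' (except KeyError) → 'N' (finally) → 'D' (after the try/except). Output: PVND

Answer: PVND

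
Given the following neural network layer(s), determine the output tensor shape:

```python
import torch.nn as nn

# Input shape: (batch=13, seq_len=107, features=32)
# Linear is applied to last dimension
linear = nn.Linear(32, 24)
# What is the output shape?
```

Input: (13, 107, 32) -> Output: (13, 107, 24)

Answer: (13, 107, 24)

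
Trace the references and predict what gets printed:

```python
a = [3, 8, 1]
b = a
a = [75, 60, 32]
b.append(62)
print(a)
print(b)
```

Key concept: rebinding vs mutation: a is rebound to a new list, b still points at the original.
Step by step:
`a = [3, 8, 1]` → a = [3, 8, 1]
`b = a` → b = [3, 8, 1] (same object as a)
`a = [75, 60, 32]` → a = [75, 60, 32]
`b.append(62)` → b = [3, 8, 1, 62]
`print(a)` → prints [75, 60, 32]
`print(b)` → prints [3, 8, 1, 62]

Answer:
[75, 60, 32]
[3, 8, 1, 62]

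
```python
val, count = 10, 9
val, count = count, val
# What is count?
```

Trace:
`val, count = 10, 9` → val = 10; count = 9
`val, count = count, val` → val = 9; count = 10
So count = 10

Answer: 10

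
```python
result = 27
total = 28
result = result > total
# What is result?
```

Trace:
`result = 27` → result = 27
`total = 28` → total = 28
`result = result > total` → result = False
So result = False

Answer: False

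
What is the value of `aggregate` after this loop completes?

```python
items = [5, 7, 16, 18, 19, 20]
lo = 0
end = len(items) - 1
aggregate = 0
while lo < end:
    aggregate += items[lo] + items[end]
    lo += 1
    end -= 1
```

Sum of pairs from ends
`aggregate` takes the values: 0 → 25 → 51 → 85

Answer: 85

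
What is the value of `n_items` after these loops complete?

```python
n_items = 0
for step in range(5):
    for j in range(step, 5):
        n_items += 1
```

Upper triangle: 5 + 4 + ... + 1
`n_items` takes the values: 0 → 1 → 2 → 3 → 4 → 5 → 6 → 7 → 8 → 9 → 10 → 11 → 12 → 13 → 14 → 15

Answer: 15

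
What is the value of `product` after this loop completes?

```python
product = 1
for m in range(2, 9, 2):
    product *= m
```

Product of even numbers 2 to 8
`product` takes the values: 1 → 2 → 8 → 48 → 384

Answer: 384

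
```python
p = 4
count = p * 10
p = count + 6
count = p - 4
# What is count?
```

Trace:
`p = 4` → p = 4
`count = p * 10` → count = 40
`p = count + 6` → p = 46
`count = p - 4` → count = 42
So count = 42

Answer: 42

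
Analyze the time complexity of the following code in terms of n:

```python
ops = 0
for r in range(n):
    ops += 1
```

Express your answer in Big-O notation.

Each loop level contributes: n. Multiplying the contributions gives O(n).

Answer: O(n)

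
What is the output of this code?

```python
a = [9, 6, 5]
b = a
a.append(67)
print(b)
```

Key concept: basic list aliasing.
Step by step:
`a = [9, 6, 5]` → a = [9, 6, 5]
`b = a` → b = [9, 6, 5] (same object as a)
`a.append(67)` → a = [9, 6, 5, 67] (same object as b); b = [9, 6, 5, 67] (same object as a)
`print(b)` → prints [9, 6, 5, 67]

Answer: [9, 6, 5, 67]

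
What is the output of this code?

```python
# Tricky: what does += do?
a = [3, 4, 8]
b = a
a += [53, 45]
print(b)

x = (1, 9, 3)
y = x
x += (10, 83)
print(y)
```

Key concept: += behavior differs for mutable vs immutable.
Step by step:
`a = [3, 4, 8]` → a = [3, 4, 8]
`b = a` → b = [3, 4, 8] (same object as a)
`a += [53, 45]` → a = [3, 4, 8, 53, 45] (same object as b); b = [3, 4, 8, 53, 45] (same object as a)
`print(b)` → prints [3, 4, 8, 53, 45]
`x = (1, 9, 3)` → x = (1, 9, 3)
`y = x` → y = (1, 9, 3)
`x += (10, 83)` → x = (1, 9, 3, 10, 83)
`print(y)` → prints (1, 9, 3)

Answer:
[3, 4, 8, 53, 45]
(1, 9, 3)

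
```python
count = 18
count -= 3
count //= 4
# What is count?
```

Trace:
`count = 18` → count = 18
`count -= 3` → count = 15
`count //= 4` → count = 3
So count = 3

Answer: 3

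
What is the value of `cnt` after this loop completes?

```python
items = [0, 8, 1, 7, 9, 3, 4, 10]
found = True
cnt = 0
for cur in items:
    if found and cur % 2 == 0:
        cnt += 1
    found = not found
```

Count even values at even positions
`cnt` takes the values: 0 → 1 → 2

Answer: 2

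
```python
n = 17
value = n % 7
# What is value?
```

Trace:
`n = 17` → n = 17
`value = n % 7` → value = 3
So value = 3

Answer: 3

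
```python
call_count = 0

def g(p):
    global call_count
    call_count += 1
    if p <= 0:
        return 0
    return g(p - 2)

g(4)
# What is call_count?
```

Linear recursion stepping by 2: 3 calls from p=4 down to ≤0.

Answer: 3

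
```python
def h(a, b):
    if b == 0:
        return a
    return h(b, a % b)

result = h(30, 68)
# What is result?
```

h(30, 68) -> h(68, 30) -> h(30, 8) -> h(8, 6) -> h(6, 2) -> h(2, 0) -> 2

Answer: 2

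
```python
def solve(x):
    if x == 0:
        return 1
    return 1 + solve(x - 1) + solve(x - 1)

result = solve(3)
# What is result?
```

solve(x) = 1 + 2·solve(x-1), solve(0)=1. Closed form: (1+1)·2^3 - 1 = 15.

Answer: 15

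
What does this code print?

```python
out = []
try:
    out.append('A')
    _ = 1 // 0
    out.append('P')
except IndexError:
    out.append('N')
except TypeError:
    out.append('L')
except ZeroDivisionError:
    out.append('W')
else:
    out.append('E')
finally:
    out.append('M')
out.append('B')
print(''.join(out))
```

Execution trace: 'A' (try body) → 'W' (except ZeroDivisionError) → 'M' (finally) → 'B' (after the try/except). Output: AWMB

Answer: AWMB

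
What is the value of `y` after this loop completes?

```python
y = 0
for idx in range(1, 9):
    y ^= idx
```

XOR of 1 to 8
`y` takes the values: 0 → 1 → 3 → 0 → 4 → 1 → 7 → 0 → 8

Answer: 8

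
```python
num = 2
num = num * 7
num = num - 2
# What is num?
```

Trace:
`num = 2` → num = 2
`num = num * 7` → num = 14
`num = num - 2` → num = 12
So num = 12

Answer: 12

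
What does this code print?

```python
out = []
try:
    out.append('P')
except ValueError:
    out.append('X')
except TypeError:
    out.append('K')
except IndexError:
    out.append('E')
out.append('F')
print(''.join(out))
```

Execution trace: 'P' (try body, no exception) → 'F' (after the try/except). Output: PF

Answer: PF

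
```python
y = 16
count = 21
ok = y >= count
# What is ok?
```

Trace:
`y = 16` → y = 16
`count = 21` → count = 21
`ok = y >= count` → ok = False
So ok = False

Answer: False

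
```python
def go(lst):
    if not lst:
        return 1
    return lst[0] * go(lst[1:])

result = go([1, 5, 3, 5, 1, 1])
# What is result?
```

Product over [1, 5, 3, 5, 1, 1] = 1 * 5 * 3 * 5 * 1 * 1 = 75

Answer: 75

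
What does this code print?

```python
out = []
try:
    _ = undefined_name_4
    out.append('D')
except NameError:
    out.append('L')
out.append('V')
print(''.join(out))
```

Execution trace: 'L' (except NameError) → 'V' (after the try/except). Output: LV

Answer: LV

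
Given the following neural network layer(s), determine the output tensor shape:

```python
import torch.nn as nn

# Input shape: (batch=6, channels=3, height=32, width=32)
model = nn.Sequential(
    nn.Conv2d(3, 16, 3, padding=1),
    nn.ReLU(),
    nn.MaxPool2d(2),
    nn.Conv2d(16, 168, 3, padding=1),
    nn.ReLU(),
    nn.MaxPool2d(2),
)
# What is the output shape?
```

Input: (6, 3, 32, 32) -> after first Conv2d: (6, 16, 32, 32) -> after first MaxPool2d: (6, 16, 16, 16) -> after second Conv2d: (6, 168, 16, 16) -> Output: (6, 168, 8, 8)

Answer: (6, 168, 8, 8)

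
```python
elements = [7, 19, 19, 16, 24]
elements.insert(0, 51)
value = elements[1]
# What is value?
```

Trace:
`elements = [7, 19, 19, 16, 24]` → elements = [7, 19, 19, 16, 24]
`elements.insert(0, 51)` → elements = [51, 7, 19, 19, 16, 24]
`value = elements[1]` → value = 7
So value = 7

Answer: 7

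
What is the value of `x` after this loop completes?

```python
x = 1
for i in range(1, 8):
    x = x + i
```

Start at 1, add 1 through 7
`x` takes the values: 1 → 2 → 4 → 7 → 11 → 16 → 22 → 29

Answer: 29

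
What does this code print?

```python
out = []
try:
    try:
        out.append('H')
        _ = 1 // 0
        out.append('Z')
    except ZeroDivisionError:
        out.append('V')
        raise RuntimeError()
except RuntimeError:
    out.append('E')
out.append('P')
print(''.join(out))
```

Execution trace: 'H' (try body) → 'V' (except ZeroDivisionError) → 'E' (outer except RuntimeError) → 'P' (after the try/except). Output: HVEP

Answer: HVEP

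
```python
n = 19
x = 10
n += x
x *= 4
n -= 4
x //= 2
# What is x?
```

Trace:
`n = 19` → n = 19
`x = 10` → x = 10
`n += x` → n = 29
`x *= 4` → x = 40
`n -= 4` → n = 25
`x //= 2` → x = 20
So x = 20

Answer: 20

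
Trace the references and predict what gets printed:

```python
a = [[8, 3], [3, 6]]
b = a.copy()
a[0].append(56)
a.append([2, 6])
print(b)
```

Key concept: shallow copy with nested lists.
Step by step:
`a = [[8, 3], [3, 6]]` → a = [[8, 3], [3, 6]]
`b = a.copy()` → b = [[8, 3], [3, 6]]
`a[0].append(56)` → a = [[8, 3, 56], [3, 6]]; b = [[8, 3, 56], [3, 6]]
`a.append([2, 6])` → a = [[8, 3, 56], [3, 6], [2, 6]]
`print(b)` → prints [[8, 3, 56], [3, 6]]

Answer: [[8, 3, 56], [3, 6]]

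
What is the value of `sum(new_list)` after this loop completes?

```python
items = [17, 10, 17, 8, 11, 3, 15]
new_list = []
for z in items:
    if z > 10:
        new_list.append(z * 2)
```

Sum of doubled values > 10
`new_list` takes the values: [] → [34] → [34, 34] → [34, 34, 22] → [34, 34, 22, 30]
So `sum(new_list)` = 120

Answer: 120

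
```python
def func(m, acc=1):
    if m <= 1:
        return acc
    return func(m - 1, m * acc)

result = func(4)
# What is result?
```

Accumulator trace (n, acc): (4, 1) -> (3, 4) -> (2, 12) -> (1, 24) -> return 24

Answer: 24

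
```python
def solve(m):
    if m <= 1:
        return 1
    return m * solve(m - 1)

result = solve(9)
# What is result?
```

solve(9) = 9 * 8 * 7 * 6 * 5 * 4 * 3 * 2 * 1 = 362880

Answer: 362880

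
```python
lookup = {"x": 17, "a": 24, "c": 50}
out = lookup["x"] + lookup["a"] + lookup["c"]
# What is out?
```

Trace:
`lookup = {"x": 17, "a": 24, "c": 50}` → lookup = {'x': 17, 'a': 24, 'c': 50}
`out = lookup["x"] + lookup["a"] + lookup["c"]` → out = 91
So out = 91

Answer: 91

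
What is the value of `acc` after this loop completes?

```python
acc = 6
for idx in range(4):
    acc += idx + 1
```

Start at 6, add 1 to 4 = 16
`acc` takes the values: 6 → 7 → 9 → 12 → 16

Answer: 16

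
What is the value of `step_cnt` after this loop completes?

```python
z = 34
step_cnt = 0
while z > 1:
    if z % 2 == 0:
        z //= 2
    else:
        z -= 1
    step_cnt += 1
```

Steps to reduce 34 to 1
`step_cnt` takes the values: 0 → 1 → 2 → 3 → 4 → 5 → 6

Answer: 6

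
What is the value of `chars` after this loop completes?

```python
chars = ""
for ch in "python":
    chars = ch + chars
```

Reverse 'python'
`chars` takes the values: "" → "p" → "yp" → "typ" → "htyp" → "ohtyp" → "nohtyp"

Answer: "nohtyp"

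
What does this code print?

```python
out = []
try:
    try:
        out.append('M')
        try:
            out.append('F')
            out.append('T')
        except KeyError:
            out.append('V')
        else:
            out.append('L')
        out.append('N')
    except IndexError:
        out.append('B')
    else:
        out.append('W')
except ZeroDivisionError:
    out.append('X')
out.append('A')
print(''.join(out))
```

Execution trace: 'M' (try body) → 'F' (inner try body) → 'T' (inner try body, no exception) → 'L' (inner else) → 'N' (try body, no exception) → 'W' (else) → 'A' (after the try/except). Output: MFTLNWA

Answer: MFTLNWA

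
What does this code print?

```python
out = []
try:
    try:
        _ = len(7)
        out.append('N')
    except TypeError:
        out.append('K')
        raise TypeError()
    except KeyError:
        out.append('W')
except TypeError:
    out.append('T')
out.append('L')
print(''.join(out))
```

Execution trace: 'K' (except TypeError) → 'T' (outer except TypeError) → 'L' (after the try/except). Output: KTL

Answer: KTL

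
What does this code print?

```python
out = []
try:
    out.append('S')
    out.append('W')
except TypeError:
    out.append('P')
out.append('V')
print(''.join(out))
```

Execution trace: 'S' (try body) → 'W' (try body, no exception) → 'V' (after the try/except). Output: SWV

Answer: SWV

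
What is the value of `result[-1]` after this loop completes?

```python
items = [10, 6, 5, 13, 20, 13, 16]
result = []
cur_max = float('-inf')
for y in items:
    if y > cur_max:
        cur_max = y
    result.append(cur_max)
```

Running max ends at 20
`result` takes the values: [] → [10] → [10, 10] → [10, 10, 10] → [10, 10, 10, 13] → [10, 10, 10, 13, 20] → [10, 10, 10, 13, 20, 20] → [10, 10, 10, 13, 20, 20, 20]
So `result[-1]` = 20

Answer: 20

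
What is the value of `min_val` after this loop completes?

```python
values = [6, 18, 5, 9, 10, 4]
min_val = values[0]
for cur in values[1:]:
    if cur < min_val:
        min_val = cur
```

Minimum of [6, 18, 5, 9, 10, 4]
`min_val` takes the values: 6 → 5 → 4

Answer: 4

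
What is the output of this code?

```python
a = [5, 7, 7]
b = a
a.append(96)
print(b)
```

Key concept: basic list aliasing.
Step by step:
`a = [5, 7, 7]` → a = [5, 7, 7]
`b = a` → b = [5, 7, 7] (same object as a)
`a.append(96)` → a = [5, 7, 7, 96] (same object as b); b = [5, 7, 7, 96] (same object as a)
`print(b)` → prints [5, 7, 7, 96]

Answer: [5, 7, 7, 96]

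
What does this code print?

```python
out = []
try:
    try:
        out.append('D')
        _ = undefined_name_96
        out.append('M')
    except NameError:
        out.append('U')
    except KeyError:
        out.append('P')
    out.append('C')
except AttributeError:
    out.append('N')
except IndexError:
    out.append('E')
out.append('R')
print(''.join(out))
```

Execution trace: 'D' (inner try body) → 'U' (inner except NameError) → 'C' (try body, no exception) → 'R' (after the try/except). Output: DUCR

Answer: DUCR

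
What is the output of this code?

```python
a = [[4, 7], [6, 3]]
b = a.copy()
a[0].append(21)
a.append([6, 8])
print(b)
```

Key concept: shallow copy with nested lists.
Step by step:
`a = [[4, 7], [6, 3]]` → a = [[4, 7], [6, 3]]
`b = a.copy()` → b = [[4, 7], [6, 3]]
`a[0].append(21)` → a = [[4, 7, 21], [6, 3]]; b = [[4, 7, 21], [6, 3]]
`a.append([6, 8])` → a = [[4, 7, 21], [6, 3], [6, 8]]
`print(b)` → prints [[4, 7, 21], [6, 3]]

Answer: [[4, 7, 21], [6, 3]]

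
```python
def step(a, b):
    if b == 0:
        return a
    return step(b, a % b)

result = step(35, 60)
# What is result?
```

step(35, 60) -> step(60, 35) -> step(35, 25) -> step(25, 10) -> step(10, 5) -> step(5, 0) -> 5

Answer: 5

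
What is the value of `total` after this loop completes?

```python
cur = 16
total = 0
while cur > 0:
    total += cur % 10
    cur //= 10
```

Sum digits of 16
`total` takes the values: 0 → 6 → 7

Answer: 7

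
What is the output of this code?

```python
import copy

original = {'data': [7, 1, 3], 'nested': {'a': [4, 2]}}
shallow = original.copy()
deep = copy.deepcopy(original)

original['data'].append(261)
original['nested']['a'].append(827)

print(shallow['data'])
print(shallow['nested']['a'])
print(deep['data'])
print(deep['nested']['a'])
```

Key concept: comparing shallow vs deep copy.
Step by step:
`original = {'data': [7, 1, 3], 'nested': {'a': [4, 2]}}` → original = {'data': [7, 1, 3], 'nested': {'a': [4, 2]}}
`shallow = original.copy()` → shallow = {'data': [7, 1, 3], 'nested': {'a': [4, 2]}}
`deep = copy.deepcopy(original)` → deep = {'data': [7, 1, 3], 'nested': {'a': [4, 2]}}
`original['data'].append(261)` → original = {'data': [7, 1, 3, 261], 'nested': {'a': [4, 2]}}; shallow = {'data': [7, 1, 3, 261], 'nested': {'a': [4, 2]}}
`original['nested']['a'].append(827)` → original = {'data': [7, 1, 3, 261], 'nested': {'a': [4, 2, 827]}}; shallow = {'data': [7, 1, 3, 261], 'nested': {'a': [4, 2, 827]}}
`print(shallow['data'])` → prints [7, 1, 3, 261]
`print(shallow['nested']['a'])` → prints [4, 2, 827]
`print(deep['data'])` → prints [7, 1, 3]
`print(deep['nested']['a'])` → prints [4, 2]

Answer:
[7, 1, 3, 261]
[4, 2, 827]
[7, 1, 3]
[4, 2]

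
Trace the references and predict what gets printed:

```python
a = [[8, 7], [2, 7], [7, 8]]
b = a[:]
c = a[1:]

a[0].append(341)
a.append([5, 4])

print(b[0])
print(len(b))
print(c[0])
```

Key concept: slice with nested mutation.
Step by step:
`a = [[8, 7], [2, 7], [7, 8]]` → a = [[8, 7], [2, 7], [7, 8]]
`b = a[:]` → b = [[8, 7], [2, 7], [7, 8]]
`c = a[1:]` → c = [[2, 7], [7, 8]]
`a[0].append(341)` → a = [[8, 7, 341], [2, 7], [7, 8]]; b = [[8, 7, 341], [2, 7], [7, 8]]
`a.append([5, 4])` → a = [[8, 7, 341], [2, 7], [7, 8], [5, 4]]
`print(b[0])` → prints [8, 7, 341]
`print(len(b))` → prints 3
`print(c[0])` → prints [2, 7]

Answer:
[8, 7, 341]
3
[2, 7]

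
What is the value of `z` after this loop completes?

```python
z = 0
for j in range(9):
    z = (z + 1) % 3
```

Increment mod 3, 9 times = 0
`z` takes the values: 0 → 1 → 2 → 0 → 1 → 2 → 0 → 1 → 2 → 0

Answer: 0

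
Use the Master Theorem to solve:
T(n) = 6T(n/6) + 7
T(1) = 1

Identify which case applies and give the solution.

a=6, b=6, f(n)=7. log_6(6) = 1. Since c=0 < 1, Case 1 applies: T(n) = Θ(n^log_b(a)) = O(n).

Answer: O(n) - Case 1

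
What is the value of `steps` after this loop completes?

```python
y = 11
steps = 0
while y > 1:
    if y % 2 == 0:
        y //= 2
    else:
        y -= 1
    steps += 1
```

Steps to reduce 11 to 1
`steps` takes the values: 0 → 1 → 2 → 3 → 4 → 5

Answer: 5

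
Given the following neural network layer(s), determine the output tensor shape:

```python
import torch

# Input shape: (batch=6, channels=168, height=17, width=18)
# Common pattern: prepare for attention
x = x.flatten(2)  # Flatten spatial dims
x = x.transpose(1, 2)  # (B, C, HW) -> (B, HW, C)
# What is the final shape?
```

Input: (6, 168, 17, 18) -> after flatten(2): (6, 168, 306) -> Output: (6, 306, 168)

Answer: (6, 306, 168)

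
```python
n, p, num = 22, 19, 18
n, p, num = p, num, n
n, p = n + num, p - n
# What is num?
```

Trace:
`n, p, num = 22, 19, 18` → n = 22; p = 19; num = 18
`n, p, num = p, num, n` → n = 19; p = 18; num = 22
`n, p = n + num, p - n` → n = 41; p = -1
So num = 22

Answer: 22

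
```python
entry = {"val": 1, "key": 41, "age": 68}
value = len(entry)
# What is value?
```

Trace:
`entry = {"val": 1, "key": 41, "age": 68}` → entry = {'val': 1, 'key': 41, 'age': 68}
`value = len(entry)` → value = 3
So value = 3

Answer: 3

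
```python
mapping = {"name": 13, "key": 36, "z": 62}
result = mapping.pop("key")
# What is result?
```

Trace:
`mapping = {"name": 13, "key": 36, "z": 62}` → mapping = {'name': 13, 'key': 36, 'z': 62}
`result = mapping.pop("key")` → mapping = {'name': 13, 'z': 62}; result = 36
So result = 36

Answer: 36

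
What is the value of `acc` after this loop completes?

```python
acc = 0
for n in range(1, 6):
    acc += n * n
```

Sum of squares 1² to 5² = 55
`acc` takes the values: 0 → 1 → 5 → 14 → 30 → 55

Answer: 55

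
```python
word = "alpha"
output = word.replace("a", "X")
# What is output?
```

Trace:
`word = "alpha"` → word = 'alpha'
`output = word.replace("a", "X")` → output = 'XlphX'
So output = 'XlphX'

Answer: 'XlphX'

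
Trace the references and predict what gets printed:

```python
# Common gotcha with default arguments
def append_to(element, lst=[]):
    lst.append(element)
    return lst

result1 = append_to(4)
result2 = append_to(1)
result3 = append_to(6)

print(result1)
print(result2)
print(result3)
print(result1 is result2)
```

Key concept: mutable default argument gotcha.
Step by step:
`result1 = append_to(4)` → result1 = [4]
`result2 = append_to(1)` → result1 = [4, 1] (same object as result2); result2 = [4, 1] (same object as result1)
`result3 = append_to(6)` → result1 = [4, 1, 6] (same object as result2, result3); result2 = [4, 1, 6] (same object as result1, result3); result3 = [4, 1, 6] (same object as result1, result2)
`print(result1)` → prints [4, 1, 6]
`print(result2)` → prints [4, 1, 6]
`print(result3)` → prints [4, 1, 6]
`print(result1 is result2)` → prints True

Answer:
[4, 1, 6]
[4, 1, 6]
[4, 1, 6]
True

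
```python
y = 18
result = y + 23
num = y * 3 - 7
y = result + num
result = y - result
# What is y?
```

Trace:
`y = 18` → y = 18
`result = y + 23` → result = 41
`num = y * 3 - 7` → num = 47
`y = result + num` → y = 88
`result = y - result` → result = 47
So y = 88

Answer: 88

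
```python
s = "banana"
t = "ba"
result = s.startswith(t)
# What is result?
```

Trace:
`s = "banana"` → s = 'banana'
`t = "ba"` → t = 'ba'
`result = s.startswith(t)` → result = True
So result = True

Answer: True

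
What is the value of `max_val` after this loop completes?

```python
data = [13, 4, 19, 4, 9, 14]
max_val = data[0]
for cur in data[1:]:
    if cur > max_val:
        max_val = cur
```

Maximum of [13, 4, 19, 4, 9, 14]
`max_val` takes the values: 13 → 19

Answer: 19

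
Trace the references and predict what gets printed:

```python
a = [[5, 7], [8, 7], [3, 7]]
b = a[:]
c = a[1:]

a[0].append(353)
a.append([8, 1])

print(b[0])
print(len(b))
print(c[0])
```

Key concept: slice with nested mutation.
Step by step:
`a = [[5, 7], [8, 7], [3, 7]]` → a = [[5, 7], [8, 7], [3, 7]]
`b = a[:]` → b = [[5, 7], [8, 7], [3, 7]]
`c = a[1:]` → c = [[8, 7], [3, 7]]
`a[0].append(353)` → a = [[5, 7, 353], [8, 7], [3, 7]]; b = [[5, 7, 353], [8, 7], [3, 7]]
`a.append([8, 1])` → a = [[5, 7, 353], [8, 7], [3, 7], [8, 1]]
`print(b[0])` → prints [5, 7, 353]
`print(len(b))` → prints 3
`print(c[0])` → prints [8, 7]

Answer:
[5, 7, 353]
3
[8, 7]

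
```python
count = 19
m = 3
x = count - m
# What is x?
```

Trace:
`count = 19` → count = 19
`m = 3` → m = 3
`x = count - m` → x = 16
So x = 16

Answer: 16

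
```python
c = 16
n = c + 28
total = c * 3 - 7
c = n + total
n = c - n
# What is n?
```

Trace:
`c = 16` → c = 16
`n = c + 28` → n = 44
`total = c * 3 - 7` → total = 41
`c = n + total` → c = 85
`n = c - n` → n = 41
So n = 41

Answer: 41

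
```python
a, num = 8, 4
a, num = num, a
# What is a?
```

Trace:
`a, num = 8, 4` → a = 8; num = 4
`a, num = num, a` → a = 4; num = 8
So a = 4

Answer: 4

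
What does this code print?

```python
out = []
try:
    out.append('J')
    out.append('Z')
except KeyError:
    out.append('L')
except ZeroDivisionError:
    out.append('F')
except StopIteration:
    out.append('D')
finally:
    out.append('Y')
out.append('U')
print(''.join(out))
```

Execution trace: 'J' (try body) → 'Z' (try body, no exception) → 'Y' (finally) → 'U' (after the try/except). Output: JZYU

Answer: JZYU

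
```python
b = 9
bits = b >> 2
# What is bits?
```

Trace:
`b = 9` → b = 9
`bits = b >> 2` → bits = 2
So bits = 2

Answer: 2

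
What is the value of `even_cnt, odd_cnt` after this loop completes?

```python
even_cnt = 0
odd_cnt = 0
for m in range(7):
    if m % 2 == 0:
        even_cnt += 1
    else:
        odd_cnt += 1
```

Count evens and odds in range(7)
`even_cnt, odd_cnt` takes the values: (0, 0) → (1, 0) → (1, 1) → (2, 1) → (2, 2) → (3, 2) → (3, 3) → (4, 3)

Answer: 4, 3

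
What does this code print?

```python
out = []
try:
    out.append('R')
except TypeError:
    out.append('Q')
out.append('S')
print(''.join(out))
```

Execution trace: 'R' (try body, no exception) → 'S' (after the try/except). Output: RS

Answer: RS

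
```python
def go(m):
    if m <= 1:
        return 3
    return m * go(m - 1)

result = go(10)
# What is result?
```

go(10) = 10 * 9 * 8 * 7 * 6 * 5 * 4 * 3 * 2 * 3 = 10886400

Answer: 10886400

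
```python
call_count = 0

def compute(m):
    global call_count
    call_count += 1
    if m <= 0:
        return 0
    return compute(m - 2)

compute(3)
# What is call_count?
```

Linear recursion stepping by 2: 3 calls from m=3 down to ≤0.

Answer: 3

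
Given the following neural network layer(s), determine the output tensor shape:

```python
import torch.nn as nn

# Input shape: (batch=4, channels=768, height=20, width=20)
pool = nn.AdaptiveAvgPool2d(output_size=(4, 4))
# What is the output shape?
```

Input: (4, 768, 20, 20) -> Output: (4, 768, 4, 4)

Answer: (4, 768, 4, 4)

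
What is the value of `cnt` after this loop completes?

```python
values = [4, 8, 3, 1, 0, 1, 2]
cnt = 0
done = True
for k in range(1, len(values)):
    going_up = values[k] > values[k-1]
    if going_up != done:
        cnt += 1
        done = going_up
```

Count direction changes in [4, 8, 3, 1, 0, 1, 2]
`cnt` takes the values: 0 → 1 → 2

Answer: 2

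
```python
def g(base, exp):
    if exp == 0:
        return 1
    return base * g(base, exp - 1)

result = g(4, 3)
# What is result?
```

g(4, 3) = 4 * 4 * 4 = 64

Answer: 64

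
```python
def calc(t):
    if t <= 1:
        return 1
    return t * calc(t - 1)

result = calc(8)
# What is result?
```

calc(8) = 8 * 7 * 6 * 5 * 4 * 3 * 2 * 1 = 40320

Answer: 40320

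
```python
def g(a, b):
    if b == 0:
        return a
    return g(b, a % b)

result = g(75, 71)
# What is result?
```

g(75, 71) -> g(71, 4) -> g(4, 3) -> g(3, 1) -> g(1, 0) -> 1

Answer: 1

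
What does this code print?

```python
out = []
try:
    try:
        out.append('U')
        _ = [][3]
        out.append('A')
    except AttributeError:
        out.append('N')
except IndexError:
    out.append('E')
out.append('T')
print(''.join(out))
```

Execution trace: 'U' (try body) → 'E' (outer except IndexError) → 'T' (after the try/except). Output: UET

Answer: UET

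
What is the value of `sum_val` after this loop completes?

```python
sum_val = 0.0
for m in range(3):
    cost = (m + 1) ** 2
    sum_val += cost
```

Sum of squared losses 1² + 2² + ... + 3²
`sum_val` takes the values: 0.0 → 1.0 → 5.0 → 14.0

Answer: 14.0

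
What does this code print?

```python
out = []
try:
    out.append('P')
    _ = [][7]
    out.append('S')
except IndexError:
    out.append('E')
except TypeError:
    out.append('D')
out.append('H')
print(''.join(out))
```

Execution trace: 'P' (try body) → 'E' (except IndexError) → 'H' (after the try/except). Output: PEH

Answer: PEH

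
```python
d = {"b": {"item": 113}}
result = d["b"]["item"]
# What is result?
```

Trace:
`d = {"b": {"item": 113}}` → d = {'b': {'item': 113}}
`result = d["b"]["item"]` → result = 113
So result = 113

Answer: 113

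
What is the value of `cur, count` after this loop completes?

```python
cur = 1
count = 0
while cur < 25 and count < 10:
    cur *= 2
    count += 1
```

Double until >= 25 or 10 iterations
`cur, count` takes the values: (1, 0) → (2, 0) → (2, 1) → (4, 1) → (4, 2) → (8, 2) → (8, 3) → (16, 3) → (16, 4) → (32, 4) → (32, 5)

Answer: 32, 5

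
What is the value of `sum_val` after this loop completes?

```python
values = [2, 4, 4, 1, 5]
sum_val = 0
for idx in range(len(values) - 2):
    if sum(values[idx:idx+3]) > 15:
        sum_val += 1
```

Count windows with sum > 15
`sum_val` takes the values: 0

Answer: 0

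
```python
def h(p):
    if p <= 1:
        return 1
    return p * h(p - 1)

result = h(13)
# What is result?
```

h(13) = 13 * 12 * 11 * 10 * 9 * 8 * 7 * 6 * 5 * 4 * 3 * 2 * 1 = 6227020800

Answer: 6227020800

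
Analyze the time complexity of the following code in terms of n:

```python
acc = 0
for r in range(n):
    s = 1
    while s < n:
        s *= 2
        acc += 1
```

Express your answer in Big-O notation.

Each loop level contributes: n × log n. Multiplying the contributions gives O(n log n).

Answer: O(n log n)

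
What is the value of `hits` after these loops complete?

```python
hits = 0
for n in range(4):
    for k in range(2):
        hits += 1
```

4 * 2 = 8
`hits` takes the values: 0 → 1 → 2 → 3 → 4 → 5 → 6 → 7 → 8

Answer: 8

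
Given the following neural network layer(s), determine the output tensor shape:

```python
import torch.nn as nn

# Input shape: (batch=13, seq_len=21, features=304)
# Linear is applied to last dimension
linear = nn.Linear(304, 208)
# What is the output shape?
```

Input: (13, 21, 304) -> Output: (13, 21, 208)

Answer: (13, 21, 208)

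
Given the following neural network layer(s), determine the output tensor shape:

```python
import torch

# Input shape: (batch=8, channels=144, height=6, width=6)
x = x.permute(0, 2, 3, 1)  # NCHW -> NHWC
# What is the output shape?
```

Input: (8, 144, 6, 6) -> Output: (8, 6, 6, 144)

Answer: (8, 6, 6, 144)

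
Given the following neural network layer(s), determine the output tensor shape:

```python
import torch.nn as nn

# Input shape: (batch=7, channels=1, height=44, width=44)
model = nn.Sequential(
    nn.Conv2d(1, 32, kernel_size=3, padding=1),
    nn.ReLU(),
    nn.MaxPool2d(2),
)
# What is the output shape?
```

Input: (7, 1, 44, 44) -> after Conv2d: (7, 32, 44, 44) -> after ReLU: (7, 32, 44, 44) -> Output: (7, 32, 22, 22)

Answer: (7, 32, 22, 22)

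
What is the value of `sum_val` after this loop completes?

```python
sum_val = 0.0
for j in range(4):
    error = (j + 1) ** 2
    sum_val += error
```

Sum of squared losses 1² + 2² + ... + 4²
`sum_val` takes the values: 0.0 → 1.0 → 5.0 → 14.0 → 30.0

Answer: 30.0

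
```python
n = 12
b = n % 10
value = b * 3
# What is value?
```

Trace:
`n = 12` → n = 12
`b = n % 10` → b = 2
`value = b * 3` → value = 6
So value = 6

Answer: 6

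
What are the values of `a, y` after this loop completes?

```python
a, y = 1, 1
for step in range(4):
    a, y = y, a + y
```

Fibonacci: after 4 iterations
`a, y` takes the values: (1, 1) → (1, 2) → (2, 3) → (3, 5) → (5, 8)

Answer: 5, 8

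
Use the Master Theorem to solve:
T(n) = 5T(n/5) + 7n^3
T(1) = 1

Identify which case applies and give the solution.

a=5, b=5, f(n)=7n^3. log_5(5) = 1. Since c=3 > 1 and the regularity condition holds (5(n/5)^3 = (5/5^3)n^3 with 5/5^3 < 1), Case 3 applies: T(n) = Θ(f(n)) = O(n^3).

Answer: O(n^3) - Case 3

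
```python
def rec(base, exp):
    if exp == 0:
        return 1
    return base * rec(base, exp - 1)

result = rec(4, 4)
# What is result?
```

rec(4, 4) = 4 * 4 * 4 * 4 = 256

Answer: 256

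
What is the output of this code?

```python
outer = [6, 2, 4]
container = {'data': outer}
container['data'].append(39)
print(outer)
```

Key concept: dict holds reference to list.
Step by step:
`outer = [6, 2, 4]` → outer = [6, 2, 4]
`container = {'data': outer}` → container = {'data': [6, 2, 4]}
`container['data'].append(39)` → outer = [6, 2, 4, 39]; container = {'data': [6, 2, 4, 39]}
`print(outer)` → prints [6, 2, 4, 39]

Answer: [6, 2, 4, 39]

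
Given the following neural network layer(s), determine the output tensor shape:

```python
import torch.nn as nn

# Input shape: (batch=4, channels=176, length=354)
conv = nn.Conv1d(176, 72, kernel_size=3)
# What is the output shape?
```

Input: (4, 176, 354) -> Output: (4, 72, 352)

Answer: (4, 72, 352)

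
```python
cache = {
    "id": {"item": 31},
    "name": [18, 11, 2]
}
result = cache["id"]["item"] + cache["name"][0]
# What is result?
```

Trace:
`cache = { ...` → cache = {'id': {'item': 31}, 'name': [18, 11, 2]}
`result = cache["id"]["item"] + cache["name"][0]` → result = 49
So result = 49

Answer: 49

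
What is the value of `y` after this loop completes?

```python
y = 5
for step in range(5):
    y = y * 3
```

Multiply by 3, 5 times: 5 * 3^5 = 1215
`y` takes the values: 5 → 15 → 45 → 135 → 405 → 1215

Answer: 1215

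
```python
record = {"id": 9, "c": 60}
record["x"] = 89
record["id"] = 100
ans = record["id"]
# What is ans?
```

Trace:
`record = {"id": 9, "c": 60}` → record = {'id': 9, 'c': 60}
`record["x"] = 89` → record = {'id': 9, 'c': 60, 'x': 89}
`record["id"] = 100` → record = {'id': 100, 'c': 60, 'x': 89}
`ans = record["id"]` → ans = 100
So ans = 100

Answer: 100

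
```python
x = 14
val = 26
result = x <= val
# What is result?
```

Trace:
`x = 14` → x = 14
`val = 26` → val = 26
`result = x <= val` → result = True
So result = True

Answer: True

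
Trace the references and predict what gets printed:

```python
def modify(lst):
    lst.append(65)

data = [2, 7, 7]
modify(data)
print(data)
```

Key concept: function modifies passed list.
Step by step:
`data = [2, 7, 7]` → data = [2, 7, 7]
`modify(data)` → data = [2, 7, 7, 65]
`print(data)` → prints [2, 7, 7, 65]

Answer: [2, 7, 7, 65]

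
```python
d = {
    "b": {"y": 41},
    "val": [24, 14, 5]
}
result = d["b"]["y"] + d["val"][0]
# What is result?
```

Trace:
`d = { ...` → d = {'b': {'y': 41}, 'val': [24, 14, 5]}
`result = d["b"]["y"] + d["val"][0]` → result = 65
So result = 65

Answer: 65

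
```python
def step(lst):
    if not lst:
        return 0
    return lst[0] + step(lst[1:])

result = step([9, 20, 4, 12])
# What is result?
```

9 + 20 + 4 + 12 + 0 = 45

Answer: 45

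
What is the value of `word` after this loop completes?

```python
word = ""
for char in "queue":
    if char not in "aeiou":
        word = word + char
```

Remove vowels from 'queue'
`word` takes the values: "" → "q"

Answer: "q"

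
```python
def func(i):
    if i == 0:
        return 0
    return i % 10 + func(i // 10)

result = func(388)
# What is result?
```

Sum of digits of 388: 8 + 8 + 3 = 19

Answer: 19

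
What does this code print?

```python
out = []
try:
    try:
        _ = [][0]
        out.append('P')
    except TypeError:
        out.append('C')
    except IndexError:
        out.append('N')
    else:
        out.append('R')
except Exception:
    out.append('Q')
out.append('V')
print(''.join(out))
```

Execution trace: 'N' (inner except IndexError) → 'V' (after the try/except). Output: NV

Answer: NV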